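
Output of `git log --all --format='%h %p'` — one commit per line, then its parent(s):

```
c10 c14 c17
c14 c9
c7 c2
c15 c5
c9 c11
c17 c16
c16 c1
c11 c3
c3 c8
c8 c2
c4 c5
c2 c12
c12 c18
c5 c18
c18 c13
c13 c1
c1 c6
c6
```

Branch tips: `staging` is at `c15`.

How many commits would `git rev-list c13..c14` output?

8

Reachable from c14: {c1, c11, c12, c13, c14, c18, c2, c3, c6, c8, c9}.
Reachable from c13: {c1, c13, c6}.
In c14's history but not c13's: {c11, c12, c14, c18, c2, c3, c8, c9} — 8 commits.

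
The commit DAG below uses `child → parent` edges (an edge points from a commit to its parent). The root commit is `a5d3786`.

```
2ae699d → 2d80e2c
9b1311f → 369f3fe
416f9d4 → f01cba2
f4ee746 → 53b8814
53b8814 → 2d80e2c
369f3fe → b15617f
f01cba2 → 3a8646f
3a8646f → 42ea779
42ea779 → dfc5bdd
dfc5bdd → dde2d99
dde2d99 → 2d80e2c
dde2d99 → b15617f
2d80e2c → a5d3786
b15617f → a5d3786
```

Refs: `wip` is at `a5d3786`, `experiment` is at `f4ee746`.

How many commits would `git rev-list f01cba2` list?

8

Walking parent pointers from f01cba2: reachable set = {2d80e2c, 3a8646f, 42ea779, a5d3786, b15617f, dde2d99, dfc5bdd, f01cba2}.
That is 8 commits.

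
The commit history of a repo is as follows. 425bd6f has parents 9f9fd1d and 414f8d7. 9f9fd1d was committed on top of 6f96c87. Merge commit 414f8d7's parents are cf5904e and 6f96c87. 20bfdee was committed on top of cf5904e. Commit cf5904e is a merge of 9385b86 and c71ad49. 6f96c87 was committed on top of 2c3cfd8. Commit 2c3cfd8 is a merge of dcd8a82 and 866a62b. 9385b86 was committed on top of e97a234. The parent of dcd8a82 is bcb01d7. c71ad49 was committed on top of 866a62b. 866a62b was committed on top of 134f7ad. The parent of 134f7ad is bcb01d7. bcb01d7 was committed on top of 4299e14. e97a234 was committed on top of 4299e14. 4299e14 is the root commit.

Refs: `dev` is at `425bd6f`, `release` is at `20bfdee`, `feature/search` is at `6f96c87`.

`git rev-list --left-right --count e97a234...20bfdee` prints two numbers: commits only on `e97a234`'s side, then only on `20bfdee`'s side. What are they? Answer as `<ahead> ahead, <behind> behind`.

0 ahead, 7 behind

Reachable from e97a234: {4299e14, e97a234}.
Reachable from 20bfdee: {134f7ad, 20bfdee, 4299e14, 866a62b, 9385b86, bcb01d7, c71ad49, cf5904e, e97a234}.
Only in e97a234's history (ahead): {} — 0.
Only in 20bfdee's history (behind): {134f7ad, 20bfdee, 866a62b, 9385b86, bcb01d7, c71ad49, cf5904e} — 7.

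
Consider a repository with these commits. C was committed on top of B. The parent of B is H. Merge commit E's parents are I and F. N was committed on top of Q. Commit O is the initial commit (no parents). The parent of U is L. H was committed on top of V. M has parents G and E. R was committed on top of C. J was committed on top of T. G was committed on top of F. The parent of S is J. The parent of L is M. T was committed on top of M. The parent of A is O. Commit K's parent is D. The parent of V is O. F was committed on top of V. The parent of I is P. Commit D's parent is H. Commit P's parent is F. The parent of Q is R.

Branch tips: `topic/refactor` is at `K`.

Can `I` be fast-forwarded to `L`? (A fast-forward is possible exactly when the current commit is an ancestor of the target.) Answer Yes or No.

A fast-forward from I to L is possible iff I is an ancestor of L.
Ancestors of L: {E, F, G, I, L, M, O, P, V}.
I is among them, so fast-forward is possible.

Yes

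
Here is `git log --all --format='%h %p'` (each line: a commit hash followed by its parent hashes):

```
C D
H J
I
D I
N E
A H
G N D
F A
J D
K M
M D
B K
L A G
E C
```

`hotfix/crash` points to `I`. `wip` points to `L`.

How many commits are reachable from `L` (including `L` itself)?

Walking parent pointers from L: reachable set = {A, C, D, E, G, H, I, J, L, N}.
That is 10 commits.

10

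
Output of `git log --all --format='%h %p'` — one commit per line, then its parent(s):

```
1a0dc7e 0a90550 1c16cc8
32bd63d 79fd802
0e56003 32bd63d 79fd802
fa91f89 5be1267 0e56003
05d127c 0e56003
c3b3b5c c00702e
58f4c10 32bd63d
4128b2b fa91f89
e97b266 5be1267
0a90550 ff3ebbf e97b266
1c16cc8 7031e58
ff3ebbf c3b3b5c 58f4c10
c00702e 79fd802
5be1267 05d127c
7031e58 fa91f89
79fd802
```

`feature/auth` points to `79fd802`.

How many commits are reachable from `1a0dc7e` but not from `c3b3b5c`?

Reachable from 1a0dc7e: {05d127c, 0a90550, 0e56003, 1a0dc7e, 1c16cc8, 32bd63d, 58f4c10, 5be1267, 7031e58, 79fd802, c00702e, c3b3b5c, e97b266, fa91f89, ff3ebbf}.
Reachable from c3b3b5c: {79fd802, c00702e, c3b3b5c}.
In 1a0dc7e's history but not c3b3b5c's: {05d127c, 0a90550, 0e56003, 1a0dc7e, 1c16cc8, 32bd63d, 58f4c10, 5be1267, 7031e58, e97b266, fa91f89, ff3ebbf} — 12 commits.

12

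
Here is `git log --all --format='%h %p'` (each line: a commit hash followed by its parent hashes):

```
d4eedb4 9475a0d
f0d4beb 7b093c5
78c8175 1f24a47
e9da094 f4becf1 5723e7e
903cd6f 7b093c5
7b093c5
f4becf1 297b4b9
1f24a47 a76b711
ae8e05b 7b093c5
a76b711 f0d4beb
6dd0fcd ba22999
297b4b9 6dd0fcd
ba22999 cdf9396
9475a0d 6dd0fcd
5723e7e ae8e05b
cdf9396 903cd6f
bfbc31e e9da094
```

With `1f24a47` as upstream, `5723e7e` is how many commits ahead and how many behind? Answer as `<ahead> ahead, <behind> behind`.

2 ahead, 3 behind

Reachable from 5723e7e: {5723e7e, 7b093c5, ae8e05b}.
Reachable from 1f24a47: {1f24a47, 7b093c5, a76b711, f0d4beb}.
Only in 5723e7e's history (ahead): {5723e7e, ae8e05b} — 2.
Only in 1f24a47's history (behind): {1f24a47, a76b711, f0d4beb} — 3.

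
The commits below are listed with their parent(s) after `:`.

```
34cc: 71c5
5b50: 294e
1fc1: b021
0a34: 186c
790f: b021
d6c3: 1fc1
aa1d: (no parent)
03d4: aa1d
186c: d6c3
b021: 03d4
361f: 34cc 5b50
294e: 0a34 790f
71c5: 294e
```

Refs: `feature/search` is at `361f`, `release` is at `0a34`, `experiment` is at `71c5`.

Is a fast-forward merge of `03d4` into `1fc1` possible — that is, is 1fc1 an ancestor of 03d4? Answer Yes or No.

A fast-forward from 1fc1 to 03d4 is possible iff 1fc1 is an ancestor of 03d4.
Ancestors of 03d4: {03d4, aa1d}.
1fc1 is not among them, so fast-forward is not possible.

No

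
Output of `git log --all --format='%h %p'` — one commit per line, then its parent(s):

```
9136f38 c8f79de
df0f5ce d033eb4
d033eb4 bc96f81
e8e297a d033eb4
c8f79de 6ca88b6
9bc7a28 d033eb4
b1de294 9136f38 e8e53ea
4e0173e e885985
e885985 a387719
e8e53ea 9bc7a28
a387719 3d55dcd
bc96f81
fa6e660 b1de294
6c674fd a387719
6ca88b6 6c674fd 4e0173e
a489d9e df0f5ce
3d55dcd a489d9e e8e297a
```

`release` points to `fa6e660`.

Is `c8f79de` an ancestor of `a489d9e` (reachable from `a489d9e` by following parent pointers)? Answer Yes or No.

No

Ancestors of a489d9e: {a489d9e, bc96f81, d033eb4, df0f5ce}.
c8f79de is not in that set, so it is not an ancestor of a489d9e.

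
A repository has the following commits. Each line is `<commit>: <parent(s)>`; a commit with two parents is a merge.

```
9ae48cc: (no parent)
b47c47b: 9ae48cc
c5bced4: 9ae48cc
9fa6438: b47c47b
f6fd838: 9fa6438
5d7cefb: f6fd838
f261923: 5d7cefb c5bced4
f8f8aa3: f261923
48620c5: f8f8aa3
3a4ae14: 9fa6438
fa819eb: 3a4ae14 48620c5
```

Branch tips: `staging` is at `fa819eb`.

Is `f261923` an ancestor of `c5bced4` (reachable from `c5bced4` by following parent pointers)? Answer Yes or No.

Ancestors of c5bced4: {9ae48cc, c5bced4}.
f261923 is not in that set, so it is not an ancestor of c5bced4.

No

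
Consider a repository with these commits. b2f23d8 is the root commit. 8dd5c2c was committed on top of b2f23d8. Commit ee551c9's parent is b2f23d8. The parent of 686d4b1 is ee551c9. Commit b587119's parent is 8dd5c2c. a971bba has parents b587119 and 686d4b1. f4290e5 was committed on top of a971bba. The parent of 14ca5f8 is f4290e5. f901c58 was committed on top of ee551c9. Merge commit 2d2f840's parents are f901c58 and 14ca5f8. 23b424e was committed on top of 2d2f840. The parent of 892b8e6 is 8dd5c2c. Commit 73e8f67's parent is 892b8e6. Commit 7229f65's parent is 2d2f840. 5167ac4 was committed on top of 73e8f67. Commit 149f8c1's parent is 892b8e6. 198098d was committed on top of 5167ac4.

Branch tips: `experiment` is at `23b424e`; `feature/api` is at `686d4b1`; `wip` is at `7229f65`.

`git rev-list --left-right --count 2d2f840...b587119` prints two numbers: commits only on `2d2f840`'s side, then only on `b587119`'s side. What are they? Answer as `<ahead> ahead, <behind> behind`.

Reachable from 2d2f840: {14ca5f8, 2d2f840, 686d4b1, 8dd5c2c, a971bba, b2f23d8, b587119, ee551c9, f4290e5, f901c58}.
Reachable from b587119: {8dd5c2c, b2f23d8, b587119}.
Only in 2d2f840's history (ahead): {14ca5f8, 2d2f840, 686d4b1, a971bba, ee551c9, f4290e5, f901c58} — 7.
Only in b587119's history (behind): {} — 0.

7 ahead, 0 behind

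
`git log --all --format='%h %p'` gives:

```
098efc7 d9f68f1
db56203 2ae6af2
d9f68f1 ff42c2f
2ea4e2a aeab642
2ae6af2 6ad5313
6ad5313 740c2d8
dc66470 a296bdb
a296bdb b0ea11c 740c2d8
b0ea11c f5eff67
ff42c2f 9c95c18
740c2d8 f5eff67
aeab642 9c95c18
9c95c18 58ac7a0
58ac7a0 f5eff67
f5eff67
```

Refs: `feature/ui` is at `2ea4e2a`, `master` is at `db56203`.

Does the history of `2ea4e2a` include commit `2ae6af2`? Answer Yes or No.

Ancestors of 2ea4e2a: {2ea4e2a, 58ac7a0, 9c95c18, aeab642, f5eff67}.
2ae6af2 is not in that set, so it is not an ancestor of 2ea4e2a.

No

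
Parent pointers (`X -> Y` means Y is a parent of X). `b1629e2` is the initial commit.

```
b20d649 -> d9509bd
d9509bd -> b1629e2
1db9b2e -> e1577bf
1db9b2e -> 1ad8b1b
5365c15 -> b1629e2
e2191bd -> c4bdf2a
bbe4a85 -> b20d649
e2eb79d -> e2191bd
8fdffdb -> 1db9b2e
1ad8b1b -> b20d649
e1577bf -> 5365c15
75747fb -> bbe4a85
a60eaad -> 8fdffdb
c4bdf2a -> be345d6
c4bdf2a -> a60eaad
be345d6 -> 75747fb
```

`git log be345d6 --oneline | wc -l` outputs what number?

6

Walking parent pointers from be345d6: reachable set = {75747fb, b1629e2, b20d649, bbe4a85, be345d6, d9509bd}.
That is 6 commits.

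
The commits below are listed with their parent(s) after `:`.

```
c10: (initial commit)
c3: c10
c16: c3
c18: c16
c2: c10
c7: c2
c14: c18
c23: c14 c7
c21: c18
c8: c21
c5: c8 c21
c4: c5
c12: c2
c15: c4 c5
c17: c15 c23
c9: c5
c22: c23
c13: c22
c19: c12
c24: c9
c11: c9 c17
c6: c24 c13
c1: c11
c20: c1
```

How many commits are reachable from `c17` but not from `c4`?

6

Reachable from c17: {c10, c14, c15, c16, c17, c18, c2, c21, c23, c3, c4, c5, c7, c8}.
Reachable from c4: {c10, c16, c18, c21, c3, c4, c5, c8}.
In c17's history but not c4's: {c14, c15, c17, c2, c23, c7} — 6 commits.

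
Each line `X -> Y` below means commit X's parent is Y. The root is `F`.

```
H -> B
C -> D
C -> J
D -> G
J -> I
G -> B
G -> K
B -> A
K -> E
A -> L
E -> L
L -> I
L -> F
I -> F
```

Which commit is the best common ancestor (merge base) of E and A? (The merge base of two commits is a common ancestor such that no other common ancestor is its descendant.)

L

Ancestors of E: {E, F, I, L}.
Ancestors of A: {A, F, I, L}.
Common ancestors: {F, I, L}.
Among these, L is not an ancestor of any other common ancestor — it is the merge base.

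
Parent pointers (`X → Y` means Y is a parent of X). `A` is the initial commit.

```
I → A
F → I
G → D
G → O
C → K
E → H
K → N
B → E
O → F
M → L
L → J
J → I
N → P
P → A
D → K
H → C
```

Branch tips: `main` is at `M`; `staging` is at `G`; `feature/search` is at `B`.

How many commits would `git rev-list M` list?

Walking parent pointers from M: reachable set = {A, I, J, L, M}.
That is 5 commits.

5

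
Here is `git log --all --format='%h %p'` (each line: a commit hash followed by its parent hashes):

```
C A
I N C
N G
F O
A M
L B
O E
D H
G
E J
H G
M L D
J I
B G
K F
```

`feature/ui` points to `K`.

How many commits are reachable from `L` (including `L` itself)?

3

Walking parent pointers from L: reachable set = {B, G, L}.
That is 3 commits.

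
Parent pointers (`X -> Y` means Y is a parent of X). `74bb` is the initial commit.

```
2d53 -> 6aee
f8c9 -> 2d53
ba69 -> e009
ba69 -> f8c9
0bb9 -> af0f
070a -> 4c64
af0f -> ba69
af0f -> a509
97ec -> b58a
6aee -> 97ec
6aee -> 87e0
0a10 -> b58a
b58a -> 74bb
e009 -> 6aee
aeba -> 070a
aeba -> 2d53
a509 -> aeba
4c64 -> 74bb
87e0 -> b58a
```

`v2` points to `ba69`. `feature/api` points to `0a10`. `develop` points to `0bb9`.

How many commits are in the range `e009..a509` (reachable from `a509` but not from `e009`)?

5

Reachable from a509: {070a, 2d53, 4c64, 6aee, 74bb, 87e0, 97ec, a509, aeba, b58a}.
Reachable from e009: {6aee, 74bb, 87e0, 97ec, b58a, e009}.
In a509's history but not e009's: {070a, 2d53, 4c64, a509, aeba} — 5 commits.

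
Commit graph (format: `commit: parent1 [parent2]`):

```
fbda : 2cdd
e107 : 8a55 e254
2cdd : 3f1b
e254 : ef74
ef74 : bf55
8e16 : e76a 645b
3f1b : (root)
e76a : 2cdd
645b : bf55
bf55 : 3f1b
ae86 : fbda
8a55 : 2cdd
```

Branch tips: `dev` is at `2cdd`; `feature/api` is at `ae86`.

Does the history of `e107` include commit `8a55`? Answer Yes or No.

Ancestors of e107 (commits reachable by following parents): {2cdd, 3f1b, 8a55, bf55, e107, e254, ef74}.
8a55 is in that set, so it is an ancestor of e107.

Yes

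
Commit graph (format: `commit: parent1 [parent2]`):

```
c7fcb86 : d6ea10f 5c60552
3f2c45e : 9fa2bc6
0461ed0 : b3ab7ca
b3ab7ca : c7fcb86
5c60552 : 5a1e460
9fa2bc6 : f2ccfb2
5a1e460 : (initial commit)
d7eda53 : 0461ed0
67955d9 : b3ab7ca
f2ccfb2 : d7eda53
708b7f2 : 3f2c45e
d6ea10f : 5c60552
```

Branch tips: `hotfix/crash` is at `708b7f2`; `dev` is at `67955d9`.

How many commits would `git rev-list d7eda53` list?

7

Walking parent pointers from d7eda53: reachable set = {0461ed0, 5a1e460, 5c60552, b3ab7ca, c7fcb86, d6ea10f, d7eda53}.
That is 7 commits.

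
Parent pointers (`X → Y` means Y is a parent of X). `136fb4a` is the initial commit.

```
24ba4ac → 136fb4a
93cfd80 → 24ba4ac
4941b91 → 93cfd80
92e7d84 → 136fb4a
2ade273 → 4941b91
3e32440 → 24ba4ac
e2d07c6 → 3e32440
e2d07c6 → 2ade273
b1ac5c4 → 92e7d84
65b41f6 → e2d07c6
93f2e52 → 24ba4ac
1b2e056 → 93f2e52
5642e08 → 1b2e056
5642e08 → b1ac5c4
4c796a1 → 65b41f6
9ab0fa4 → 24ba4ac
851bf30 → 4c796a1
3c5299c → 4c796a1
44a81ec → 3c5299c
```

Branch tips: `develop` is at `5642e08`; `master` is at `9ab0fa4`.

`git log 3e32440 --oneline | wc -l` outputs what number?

Walking parent pointers from 3e32440: reachable set = {136fb4a, 24ba4ac, 3e32440}.
That is 3 commits.

3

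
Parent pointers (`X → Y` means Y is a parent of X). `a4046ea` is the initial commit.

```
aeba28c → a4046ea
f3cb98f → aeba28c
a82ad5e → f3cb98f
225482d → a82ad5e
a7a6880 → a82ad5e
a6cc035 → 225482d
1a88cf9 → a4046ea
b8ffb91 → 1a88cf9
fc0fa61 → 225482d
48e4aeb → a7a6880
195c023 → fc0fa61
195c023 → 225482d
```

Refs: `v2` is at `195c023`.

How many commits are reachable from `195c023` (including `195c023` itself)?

7

Walking parent pointers from 195c023: reachable set = {195c023, 225482d, a4046ea, a82ad5e, aeba28c, f3cb98f, fc0fa61}.
That is 7 commits.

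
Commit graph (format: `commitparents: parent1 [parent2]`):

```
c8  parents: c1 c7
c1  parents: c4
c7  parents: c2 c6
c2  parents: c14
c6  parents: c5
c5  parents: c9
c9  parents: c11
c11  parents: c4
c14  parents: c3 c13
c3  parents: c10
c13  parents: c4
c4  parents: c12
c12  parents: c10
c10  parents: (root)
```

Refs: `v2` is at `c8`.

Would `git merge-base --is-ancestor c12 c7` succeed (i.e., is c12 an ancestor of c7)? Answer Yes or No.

Yes

Ancestors of c7 (commits reachable by following parents): {c10, c11, c12, c13, c14, c2, c3, c4, c5, c6, c7, c9}.
c12 is in that set, so it is an ancestor of c7.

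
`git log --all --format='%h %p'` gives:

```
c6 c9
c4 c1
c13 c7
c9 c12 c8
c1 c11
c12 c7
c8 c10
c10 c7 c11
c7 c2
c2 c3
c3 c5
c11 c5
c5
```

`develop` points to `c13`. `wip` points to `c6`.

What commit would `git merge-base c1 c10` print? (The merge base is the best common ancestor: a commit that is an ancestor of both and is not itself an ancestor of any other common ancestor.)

Ancestors of c1: {c1, c11, c5}.
Ancestors of c10: {c10, c11, c2, c3, c5, c7}.
Common ancestors: {c11, c5}.
Among these, c11 is not an ancestor of any other common ancestor — it is the merge base.

c11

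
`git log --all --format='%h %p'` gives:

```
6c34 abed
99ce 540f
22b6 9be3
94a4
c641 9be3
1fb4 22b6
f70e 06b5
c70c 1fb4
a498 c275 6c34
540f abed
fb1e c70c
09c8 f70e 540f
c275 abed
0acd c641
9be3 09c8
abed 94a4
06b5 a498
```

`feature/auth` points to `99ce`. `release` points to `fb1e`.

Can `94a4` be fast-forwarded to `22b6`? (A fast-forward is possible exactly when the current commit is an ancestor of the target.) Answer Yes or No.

Yes

A fast-forward from 94a4 to 22b6 is possible iff 94a4 is an ancestor of 22b6.
Ancestors of 22b6: {06b5, 09c8, 22b6, 540f, 6c34, 94a4, 9be3, a498, abed, c275, f70e}.
94a4 is among them, so fast-forward is possible.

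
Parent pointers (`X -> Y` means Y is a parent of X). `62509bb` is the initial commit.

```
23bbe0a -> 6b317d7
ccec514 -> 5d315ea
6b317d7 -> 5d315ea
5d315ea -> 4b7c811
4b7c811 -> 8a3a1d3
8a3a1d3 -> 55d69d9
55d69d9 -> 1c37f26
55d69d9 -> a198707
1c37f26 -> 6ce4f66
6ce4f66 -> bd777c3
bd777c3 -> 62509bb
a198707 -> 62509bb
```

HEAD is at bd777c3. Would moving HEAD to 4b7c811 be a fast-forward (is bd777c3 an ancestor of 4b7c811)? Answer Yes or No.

Yes

A fast-forward from bd777c3 to 4b7c811 is possible iff bd777c3 is an ancestor of 4b7c811.
Ancestors of 4b7c811: {1c37f26, 4b7c811, 55d69d9, 62509bb, 6ce4f66, 8a3a1d3, a198707, bd777c3}.
bd777c3 is among them, so fast-forward is possible.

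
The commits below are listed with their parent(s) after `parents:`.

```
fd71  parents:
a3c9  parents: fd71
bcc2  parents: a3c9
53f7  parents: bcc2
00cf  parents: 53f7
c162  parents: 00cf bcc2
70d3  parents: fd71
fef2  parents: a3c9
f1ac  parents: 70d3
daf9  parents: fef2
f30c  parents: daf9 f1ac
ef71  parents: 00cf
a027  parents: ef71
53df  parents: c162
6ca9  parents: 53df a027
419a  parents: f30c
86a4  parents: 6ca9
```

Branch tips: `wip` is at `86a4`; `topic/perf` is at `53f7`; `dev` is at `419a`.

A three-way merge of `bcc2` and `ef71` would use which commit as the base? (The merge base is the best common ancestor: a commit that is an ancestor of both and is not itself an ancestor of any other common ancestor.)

Ancestors of bcc2: {a3c9, bcc2, fd71}.
Ancestors of ef71: {00cf, 53f7, a3c9, bcc2, ef71, fd71}.
Common ancestors: {a3c9, bcc2, fd71}.
Among these, bcc2 is not an ancestor of any other common ancestor — it is the merge base.

bcc2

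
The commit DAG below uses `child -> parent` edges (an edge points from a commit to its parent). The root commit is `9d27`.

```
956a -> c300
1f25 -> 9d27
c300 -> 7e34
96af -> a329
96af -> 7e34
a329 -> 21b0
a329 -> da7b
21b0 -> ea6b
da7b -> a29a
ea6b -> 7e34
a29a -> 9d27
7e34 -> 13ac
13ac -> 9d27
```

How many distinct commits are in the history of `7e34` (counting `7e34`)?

Walking parent pointers from 7e34: reachable set = {13ac, 7e34, 9d27}.
That is 3 commits.

3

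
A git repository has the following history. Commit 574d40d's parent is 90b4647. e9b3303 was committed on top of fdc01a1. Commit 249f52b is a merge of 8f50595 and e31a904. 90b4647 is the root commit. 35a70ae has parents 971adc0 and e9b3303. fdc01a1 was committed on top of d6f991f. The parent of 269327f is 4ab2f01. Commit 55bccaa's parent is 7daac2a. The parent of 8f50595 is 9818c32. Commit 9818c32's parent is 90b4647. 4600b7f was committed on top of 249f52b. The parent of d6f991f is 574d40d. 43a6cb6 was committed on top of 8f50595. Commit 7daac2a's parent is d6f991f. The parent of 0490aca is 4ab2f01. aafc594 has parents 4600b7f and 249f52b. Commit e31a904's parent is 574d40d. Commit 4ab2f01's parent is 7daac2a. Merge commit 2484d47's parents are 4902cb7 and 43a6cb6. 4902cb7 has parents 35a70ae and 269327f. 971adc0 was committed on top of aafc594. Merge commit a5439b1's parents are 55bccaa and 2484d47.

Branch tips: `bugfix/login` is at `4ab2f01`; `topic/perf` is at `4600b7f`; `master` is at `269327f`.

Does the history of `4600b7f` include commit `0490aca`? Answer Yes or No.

No

Ancestors of 4600b7f: {249f52b, 4600b7f, 574d40d, 8f50595, 90b4647, 9818c32, e31a904}.
0490aca is not in that set, so it is not an ancestor of 4600b7f.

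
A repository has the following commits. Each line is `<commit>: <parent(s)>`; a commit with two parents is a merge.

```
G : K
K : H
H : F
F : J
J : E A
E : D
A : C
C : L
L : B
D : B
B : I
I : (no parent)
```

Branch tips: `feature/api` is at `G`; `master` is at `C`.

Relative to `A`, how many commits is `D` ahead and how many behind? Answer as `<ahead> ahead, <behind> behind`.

Reachable from D: {B, D, I}.
Reachable from A: {A, B, C, I, L}.
Only in D's history (ahead): {D} — 1.
Only in A's history (behind): {A, C, L} — 3.

1 ahead, 3 behind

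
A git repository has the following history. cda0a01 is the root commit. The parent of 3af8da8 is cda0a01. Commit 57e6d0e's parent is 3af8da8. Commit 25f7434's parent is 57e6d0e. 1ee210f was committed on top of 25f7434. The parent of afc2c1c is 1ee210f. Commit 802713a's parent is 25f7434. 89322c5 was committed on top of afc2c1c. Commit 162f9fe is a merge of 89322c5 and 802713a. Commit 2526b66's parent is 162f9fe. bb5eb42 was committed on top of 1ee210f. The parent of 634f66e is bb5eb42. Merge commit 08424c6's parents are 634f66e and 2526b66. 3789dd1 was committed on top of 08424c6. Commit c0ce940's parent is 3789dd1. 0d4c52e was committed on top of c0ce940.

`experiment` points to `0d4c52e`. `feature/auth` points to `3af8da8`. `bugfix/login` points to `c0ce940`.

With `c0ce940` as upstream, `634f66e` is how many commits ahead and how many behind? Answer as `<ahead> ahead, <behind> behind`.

0 ahead, 8 behind

Reachable from 634f66e: {1ee210f, 25f7434, 3af8da8, 57e6d0e, 634f66e, bb5eb42, cda0a01}.
Reachable from c0ce940: {08424c6, 162f9fe, 1ee210f, 2526b66, 25f7434, 3789dd1, 3af8da8, 57e6d0e, 634f66e, 802713a, 89322c5, afc2c1c, bb5eb42, c0ce940, cda0a01}.
Only in 634f66e's history (ahead): {} — 0.
Only in c0ce940's history (behind): {08424c6, 162f9fe, 2526b66, 3789dd1, 802713a, 89322c5, afc2c1c, c0ce940} — 8.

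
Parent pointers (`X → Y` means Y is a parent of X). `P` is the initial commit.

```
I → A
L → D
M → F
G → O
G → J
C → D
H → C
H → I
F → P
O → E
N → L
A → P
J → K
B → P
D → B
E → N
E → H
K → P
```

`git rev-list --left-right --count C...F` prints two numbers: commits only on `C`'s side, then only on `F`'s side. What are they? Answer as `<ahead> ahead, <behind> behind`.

Reachable from C: {B, C, D, P}.
Reachable from F: {F, P}.
Only in C's history (ahead): {B, C, D} — 3.
Only in F's history (behind): {F} — 1.

3 ahead, 1 behind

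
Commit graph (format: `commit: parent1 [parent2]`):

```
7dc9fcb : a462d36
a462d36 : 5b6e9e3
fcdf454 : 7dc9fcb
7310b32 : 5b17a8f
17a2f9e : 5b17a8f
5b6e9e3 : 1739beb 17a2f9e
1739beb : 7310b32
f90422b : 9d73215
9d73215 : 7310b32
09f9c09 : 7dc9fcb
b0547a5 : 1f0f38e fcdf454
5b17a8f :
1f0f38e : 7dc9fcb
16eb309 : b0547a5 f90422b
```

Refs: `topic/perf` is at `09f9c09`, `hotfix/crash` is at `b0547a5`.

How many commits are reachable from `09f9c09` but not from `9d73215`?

Reachable from 09f9c09: {09f9c09, 1739beb, 17a2f9e, 5b17a8f, 5b6e9e3, 7310b32, 7dc9fcb, a462d36}.
Reachable from 9d73215: {5b17a8f, 7310b32, 9d73215}.
In 09f9c09's history but not 9d73215's: {09f9c09, 1739beb, 17a2f9e, 5b6e9e3, 7dc9fcb, a462d36} — 6 commits.

6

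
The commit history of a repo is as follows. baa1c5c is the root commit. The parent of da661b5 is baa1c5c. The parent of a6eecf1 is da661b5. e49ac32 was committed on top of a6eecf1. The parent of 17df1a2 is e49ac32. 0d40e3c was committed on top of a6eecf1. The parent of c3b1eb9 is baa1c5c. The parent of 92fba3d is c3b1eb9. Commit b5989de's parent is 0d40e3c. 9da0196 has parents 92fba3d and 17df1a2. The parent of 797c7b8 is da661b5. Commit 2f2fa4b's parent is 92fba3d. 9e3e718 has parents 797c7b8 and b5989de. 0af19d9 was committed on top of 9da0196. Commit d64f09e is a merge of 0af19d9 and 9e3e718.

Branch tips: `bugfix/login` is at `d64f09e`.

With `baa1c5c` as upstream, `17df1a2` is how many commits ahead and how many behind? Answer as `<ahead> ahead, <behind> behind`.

Reachable from 17df1a2: {17df1a2, a6eecf1, baa1c5c, da661b5, e49ac32}.
Reachable from baa1c5c: {baa1c5c}.
Only in 17df1a2's history (ahead): {17df1a2, a6eecf1, da661b5, e49ac32} — 4.
Only in baa1c5c's history (behind): {} — 0.

4 ahead, 0 behind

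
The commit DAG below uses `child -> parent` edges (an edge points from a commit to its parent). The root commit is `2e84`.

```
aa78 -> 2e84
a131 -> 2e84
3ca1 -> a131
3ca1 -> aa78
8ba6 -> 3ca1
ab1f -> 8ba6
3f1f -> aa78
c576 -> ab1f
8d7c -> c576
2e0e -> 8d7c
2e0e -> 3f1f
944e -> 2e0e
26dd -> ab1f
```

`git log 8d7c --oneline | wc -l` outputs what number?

8

Walking parent pointers from 8d7c: reachable set = {2e84, 3ca1, 8ba6, 8d7c, a131, aa78, ab1f, c576}.
That is 8 commits.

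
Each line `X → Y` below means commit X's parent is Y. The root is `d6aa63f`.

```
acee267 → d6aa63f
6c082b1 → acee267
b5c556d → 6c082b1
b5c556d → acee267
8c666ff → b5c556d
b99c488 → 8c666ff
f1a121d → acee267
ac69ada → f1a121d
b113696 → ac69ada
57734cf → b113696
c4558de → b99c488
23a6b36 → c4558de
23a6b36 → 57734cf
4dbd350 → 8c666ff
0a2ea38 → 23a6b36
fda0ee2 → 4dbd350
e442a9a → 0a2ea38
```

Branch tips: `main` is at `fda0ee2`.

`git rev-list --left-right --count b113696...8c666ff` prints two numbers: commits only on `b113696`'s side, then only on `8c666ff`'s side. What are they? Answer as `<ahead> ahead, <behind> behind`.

3 ahead, 3 behind

Reachable from b113696: {ac69ada, acee267, b113696, d6aa63f, f1a121d}.
Reachable from 8c666ff: {6c082b1, 8c666ff, acee267, b5c556d, d6aa63f}.
Only in b113696's history (ahead): {ac69ada, b113696, f1a121d} — 3.
Only in 8c666ff's history (behind): {6c082b1, 8c666ff, b5c556d} — 3.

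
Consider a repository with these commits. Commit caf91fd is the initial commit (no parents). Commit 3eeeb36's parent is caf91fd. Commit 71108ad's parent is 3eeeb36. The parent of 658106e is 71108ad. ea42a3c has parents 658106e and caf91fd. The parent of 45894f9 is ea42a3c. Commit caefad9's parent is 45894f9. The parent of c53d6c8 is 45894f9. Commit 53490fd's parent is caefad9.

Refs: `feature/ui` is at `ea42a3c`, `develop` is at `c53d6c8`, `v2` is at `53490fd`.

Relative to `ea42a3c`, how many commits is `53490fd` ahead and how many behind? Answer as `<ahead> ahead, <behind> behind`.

3 ahead, 0 behind

Reachable from 53490fd: {3eeeb36, 45894f9, 53490fd, 658106e, 71108ad, caefad9, caf91fd, ea42a3c}.
Reachable from ea42a3c: {3eeeb36, 658106e, 71108ad, caf91fd, ea42a3c}.
Only in 53490fd's history (ahead): {45894f9, 53490fd, caefad9} — 3.
Only in ea42a3c's history (behind): {} — 0.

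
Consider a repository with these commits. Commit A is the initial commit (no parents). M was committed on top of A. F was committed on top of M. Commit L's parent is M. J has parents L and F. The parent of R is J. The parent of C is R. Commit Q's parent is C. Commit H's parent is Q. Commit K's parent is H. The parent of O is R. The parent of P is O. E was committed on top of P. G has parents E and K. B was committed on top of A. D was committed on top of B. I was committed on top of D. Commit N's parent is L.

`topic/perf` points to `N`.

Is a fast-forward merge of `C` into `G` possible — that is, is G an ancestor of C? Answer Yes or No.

No

A fast-forward from G to C is possible iff G is an ancestor of C.
Ancestors of C: {A, C, F, J, L, M, R}.
G is not among them, so fast-forward is not possible.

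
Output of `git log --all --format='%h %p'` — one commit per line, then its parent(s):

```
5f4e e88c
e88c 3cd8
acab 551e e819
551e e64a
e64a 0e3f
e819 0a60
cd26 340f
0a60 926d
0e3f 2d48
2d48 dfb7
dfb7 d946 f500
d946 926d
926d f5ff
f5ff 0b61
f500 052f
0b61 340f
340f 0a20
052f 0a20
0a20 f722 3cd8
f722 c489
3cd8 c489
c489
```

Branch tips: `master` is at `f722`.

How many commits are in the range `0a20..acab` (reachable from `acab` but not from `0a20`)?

Reachable from acab: {052f, 0a20, 0a60, 0b61, 0e3f, 2d48, 340f, 3cd8, 551e, 926d, acab, c489, d946, dfb7, e64a, e819, f500, f5ff, f722}.
Reachable from 0a20: {0a20, 3cd8, c489, f722}.
In acab's history but not 0a20's: {052f, 0a60, 0b61, 0e3f, 2d48, 340f, 551e, 926d, acab, d946, dfb7, e64a, e819, f500, f5ff} — 15 commits.

15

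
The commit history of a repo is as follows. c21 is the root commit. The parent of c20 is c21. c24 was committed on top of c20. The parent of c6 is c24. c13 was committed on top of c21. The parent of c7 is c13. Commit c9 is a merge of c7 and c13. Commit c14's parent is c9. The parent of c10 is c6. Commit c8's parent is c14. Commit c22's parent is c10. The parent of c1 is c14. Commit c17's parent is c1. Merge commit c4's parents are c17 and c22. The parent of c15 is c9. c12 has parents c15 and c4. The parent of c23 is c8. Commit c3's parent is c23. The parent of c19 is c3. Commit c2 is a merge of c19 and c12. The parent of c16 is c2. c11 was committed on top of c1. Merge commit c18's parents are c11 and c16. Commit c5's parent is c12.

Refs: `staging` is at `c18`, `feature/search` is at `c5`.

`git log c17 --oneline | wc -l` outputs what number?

7

Walking parent pointers from c17: reachable set = {c1, c13, c14, c17, c21, c7, c9}.
That is 7 commits.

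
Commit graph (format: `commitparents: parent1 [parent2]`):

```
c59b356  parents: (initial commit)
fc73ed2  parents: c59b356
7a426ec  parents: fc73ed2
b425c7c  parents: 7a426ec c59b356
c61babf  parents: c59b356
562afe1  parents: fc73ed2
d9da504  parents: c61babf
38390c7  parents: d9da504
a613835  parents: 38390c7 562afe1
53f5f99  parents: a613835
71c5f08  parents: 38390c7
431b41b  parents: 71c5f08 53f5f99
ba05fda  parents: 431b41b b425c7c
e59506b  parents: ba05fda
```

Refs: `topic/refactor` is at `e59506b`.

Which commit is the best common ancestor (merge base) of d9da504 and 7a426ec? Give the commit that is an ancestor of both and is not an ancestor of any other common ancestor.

Ancestors of d9da504: {c59b356, c61babf, d9da504}.
Ancestors of 7a426ec: {7a426ec, c59b356, fc73ed2}.
Common ancestors: {c59b356}.
The only common ancestor is c59b356, so it is the merge base.

c59b356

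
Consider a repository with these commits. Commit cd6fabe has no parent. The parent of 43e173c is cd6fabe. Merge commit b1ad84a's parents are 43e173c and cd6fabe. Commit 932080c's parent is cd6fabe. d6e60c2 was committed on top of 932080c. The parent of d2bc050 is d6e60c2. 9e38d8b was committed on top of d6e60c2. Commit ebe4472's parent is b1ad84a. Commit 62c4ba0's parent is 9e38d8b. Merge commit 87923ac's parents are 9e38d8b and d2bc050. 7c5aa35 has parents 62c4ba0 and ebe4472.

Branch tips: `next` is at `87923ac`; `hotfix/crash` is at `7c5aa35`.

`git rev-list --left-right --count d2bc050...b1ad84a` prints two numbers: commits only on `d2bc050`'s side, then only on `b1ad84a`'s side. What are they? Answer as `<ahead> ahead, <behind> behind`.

Reachable from d2bc050: {932080c, cd6fabe, d2bc050, d6e60c2}.
Reachable from b1ad84a: {43e173c, b1ad84a, cd6fabe}.
Only in d2bc050's history (ahead): {932080c, d2bc050, d6e60c2} — 3.
Only in b1ad84a's history (behind): {43e173c, b1ad84a} — 2.

3 ahead, 2 behind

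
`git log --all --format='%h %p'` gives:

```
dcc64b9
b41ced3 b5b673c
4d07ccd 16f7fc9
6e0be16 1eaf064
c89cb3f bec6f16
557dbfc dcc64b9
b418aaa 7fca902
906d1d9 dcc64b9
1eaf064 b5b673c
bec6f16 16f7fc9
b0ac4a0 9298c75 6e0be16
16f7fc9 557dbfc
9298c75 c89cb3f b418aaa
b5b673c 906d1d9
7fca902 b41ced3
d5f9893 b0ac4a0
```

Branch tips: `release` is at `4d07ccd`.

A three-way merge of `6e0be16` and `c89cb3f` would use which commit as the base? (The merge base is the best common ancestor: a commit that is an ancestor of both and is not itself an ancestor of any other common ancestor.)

dcc64b9

Ancestors of 6e0be16: {1eaf064, 6e0be16, 906d1d9, b5b673c, dcc64b9}.
Ancestors of c89cb3f: {16f7fc9, 557dbfc, bec6f16, c89cb3f, dcc64b9}.
Common ancestors: {dcc64b9}.
The only common ancestor is dcc64b9, so it is the merge base.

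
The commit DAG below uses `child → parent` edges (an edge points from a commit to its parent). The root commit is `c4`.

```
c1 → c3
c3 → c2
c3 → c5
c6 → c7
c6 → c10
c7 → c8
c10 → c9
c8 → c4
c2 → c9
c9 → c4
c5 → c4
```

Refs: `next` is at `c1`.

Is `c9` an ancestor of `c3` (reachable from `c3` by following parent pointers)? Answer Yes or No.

Ancestors of c3 (commits reachable by following parents): {c2, c3, c4, c5, c9}.
c9 is in that set, so it is an ancestor of c3.

Yes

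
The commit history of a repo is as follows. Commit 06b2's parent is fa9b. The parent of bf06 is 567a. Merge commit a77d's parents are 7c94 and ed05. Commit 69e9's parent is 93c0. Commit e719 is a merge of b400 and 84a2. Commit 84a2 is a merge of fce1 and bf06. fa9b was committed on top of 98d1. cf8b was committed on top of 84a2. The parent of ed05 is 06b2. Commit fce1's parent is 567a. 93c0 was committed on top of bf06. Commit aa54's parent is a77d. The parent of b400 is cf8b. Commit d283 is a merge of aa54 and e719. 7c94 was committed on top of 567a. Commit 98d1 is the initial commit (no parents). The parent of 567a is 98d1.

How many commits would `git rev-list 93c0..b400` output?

Reachable from b400: {567a, 84a2, 98d1, b400, bf06, cf8b, fce1}.
Reachable from 93c0: {567a, 93c0, 98d1, bf06}.
In b400's history but not 93c0's: {84a2, b400, cf8b, fce1} — 4 commits.

4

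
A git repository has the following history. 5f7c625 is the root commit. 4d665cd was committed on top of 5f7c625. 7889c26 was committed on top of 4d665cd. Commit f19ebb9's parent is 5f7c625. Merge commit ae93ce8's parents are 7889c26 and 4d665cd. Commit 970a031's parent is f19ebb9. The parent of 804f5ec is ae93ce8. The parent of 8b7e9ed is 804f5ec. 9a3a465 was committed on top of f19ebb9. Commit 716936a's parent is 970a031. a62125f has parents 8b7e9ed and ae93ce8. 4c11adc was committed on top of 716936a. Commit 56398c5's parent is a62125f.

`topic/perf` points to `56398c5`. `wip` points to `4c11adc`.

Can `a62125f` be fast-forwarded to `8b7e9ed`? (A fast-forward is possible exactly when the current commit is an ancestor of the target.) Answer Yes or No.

A fast-forward from a62125f to 8b7e9ed is possible iff a62125f is an ancestor of 8b7e9ed.
Ancestors of 8b7e9ed: {4d665cd, 5f7c625, 7889c26, 804f5ec, 8b7e9ed, ae93ce8}.
a62125f is not among them, so fast-forward is not possible.

No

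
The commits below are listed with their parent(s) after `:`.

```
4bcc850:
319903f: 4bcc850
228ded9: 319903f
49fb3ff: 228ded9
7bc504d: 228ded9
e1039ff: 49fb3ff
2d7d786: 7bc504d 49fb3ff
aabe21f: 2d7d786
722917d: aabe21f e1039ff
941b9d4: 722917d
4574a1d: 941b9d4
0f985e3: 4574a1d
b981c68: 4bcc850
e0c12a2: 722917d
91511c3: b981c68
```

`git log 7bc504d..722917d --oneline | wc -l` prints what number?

Reachable from 722917d: {228ded9, 2d7d786, 319903f, 49fb3ff, 4bcc850, 722917d, 7bc504d, aabe21f, e1039ff}.
Reachable from 7bc504d: {228ded9, 319903f, 4bcc850, 7bc504d}.
In 722917d's history but not 7bc504d's: {2d7d786, 49fb3ff, 722917d, aabe21f, e1039ff} — 5 commits.

5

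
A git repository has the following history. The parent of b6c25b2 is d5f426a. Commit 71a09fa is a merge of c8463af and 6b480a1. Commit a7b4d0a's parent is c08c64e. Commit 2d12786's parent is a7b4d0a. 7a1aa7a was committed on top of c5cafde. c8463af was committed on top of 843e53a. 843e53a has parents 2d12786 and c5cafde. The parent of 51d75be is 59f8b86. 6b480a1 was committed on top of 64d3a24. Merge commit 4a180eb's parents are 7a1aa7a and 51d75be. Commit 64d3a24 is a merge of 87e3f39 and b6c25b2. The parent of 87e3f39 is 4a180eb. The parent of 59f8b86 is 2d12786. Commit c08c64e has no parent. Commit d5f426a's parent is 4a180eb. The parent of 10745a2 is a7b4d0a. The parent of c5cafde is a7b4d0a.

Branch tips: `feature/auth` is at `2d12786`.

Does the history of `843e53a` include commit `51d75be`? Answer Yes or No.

No

Ancestors of 843e53a: {2d12786, 843e53a, a7b4d0a, c08c64e, c5cafde}.
51d75be is not in that set, so it is not an ancestor of 843e53a.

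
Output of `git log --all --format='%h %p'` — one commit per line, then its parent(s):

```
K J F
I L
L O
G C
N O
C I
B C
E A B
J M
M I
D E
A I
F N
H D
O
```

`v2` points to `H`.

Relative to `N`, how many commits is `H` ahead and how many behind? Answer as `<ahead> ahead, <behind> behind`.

Reachable from H: {A, B, C, D, E, H, I, L, O}.
Reachable from N: {N, O}.
Only in H's history (ahead): {A, B, C, D, E, H, I, L} — 8.
Only in N's history (behind): {N} — 1.

8 ahead, 1 behind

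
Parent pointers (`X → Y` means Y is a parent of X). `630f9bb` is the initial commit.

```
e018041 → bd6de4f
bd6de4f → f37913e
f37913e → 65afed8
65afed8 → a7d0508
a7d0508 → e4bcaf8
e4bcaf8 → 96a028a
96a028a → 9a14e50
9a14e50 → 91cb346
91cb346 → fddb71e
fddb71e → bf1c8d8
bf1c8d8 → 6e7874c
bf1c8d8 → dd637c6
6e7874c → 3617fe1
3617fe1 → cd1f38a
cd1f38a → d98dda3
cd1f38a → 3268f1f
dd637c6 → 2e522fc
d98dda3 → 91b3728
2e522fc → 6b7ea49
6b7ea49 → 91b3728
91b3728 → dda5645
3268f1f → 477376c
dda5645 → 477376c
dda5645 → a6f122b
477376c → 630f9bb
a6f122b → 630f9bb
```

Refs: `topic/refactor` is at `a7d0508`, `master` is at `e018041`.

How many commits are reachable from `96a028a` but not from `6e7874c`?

Reachable from 96a028a: {2e522fc, 3268f1f, 3617fe1, 477376c, 630f9bb, 6b7ea49, 6e7874c, 91b3728, 91cb346, 96a028a, 9a14e50, a6f122b, bf1c8d8, cd1f38a, d98dda3, dd637c6, dda5645, fddb71e}.
Reachable from 6e7874c: {3268f1f, 3617fe1, 477376c, 630f9bb, 6e7874c, 91b3728, a6f122b, cd1f38a, d98dda3, dda5645}.
In 96a028a's history but not 6e7874c's: {2e522fc, 6b7ea49, 91cb346, 96a028a, 9a14e50, bf1c8d8, dd637c6, fddb71e} — 8 commits.

8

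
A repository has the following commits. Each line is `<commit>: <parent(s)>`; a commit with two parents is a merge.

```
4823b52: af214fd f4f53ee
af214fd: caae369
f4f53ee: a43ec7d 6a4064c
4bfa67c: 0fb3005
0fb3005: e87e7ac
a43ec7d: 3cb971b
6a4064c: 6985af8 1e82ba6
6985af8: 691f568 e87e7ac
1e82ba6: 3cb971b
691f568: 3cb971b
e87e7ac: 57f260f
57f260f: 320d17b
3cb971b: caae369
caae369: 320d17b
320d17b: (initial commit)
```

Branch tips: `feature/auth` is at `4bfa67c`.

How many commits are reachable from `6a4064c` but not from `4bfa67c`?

Reachable from 6a4064c: {1e82ba6, 320d17b, 3cb971b, 57f260f, 691f568, 6985af8, 6a4064c, caae369, e87e7ac}.
Reachable from 4bfa67c: {0fb3005, 320d17b, 4bfa67c, 57f260f, e87e7ac}.
In 6a4064c's history but not 4bfa67c's: {1e82ba6, 3cb971b, 691f568, 6985af8, 6a4064c, caae369} — 6 commits.

6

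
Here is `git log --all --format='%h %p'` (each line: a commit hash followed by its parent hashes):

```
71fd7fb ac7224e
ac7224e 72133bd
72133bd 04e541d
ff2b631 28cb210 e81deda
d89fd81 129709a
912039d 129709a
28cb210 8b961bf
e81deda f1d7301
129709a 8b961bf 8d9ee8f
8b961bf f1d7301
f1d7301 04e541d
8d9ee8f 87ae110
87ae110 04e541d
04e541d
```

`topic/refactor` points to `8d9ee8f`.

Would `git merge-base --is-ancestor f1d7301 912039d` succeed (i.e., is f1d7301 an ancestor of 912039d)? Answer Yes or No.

Yes

Ancestors of 912039d (commits reachable by following parents): {04e541d, 129709a, 87ae110, 8b961bf, 8d9ee8f, 912039d, f1d7301}.
f1d7301 is in that set, so it is an ancestor of 912039d.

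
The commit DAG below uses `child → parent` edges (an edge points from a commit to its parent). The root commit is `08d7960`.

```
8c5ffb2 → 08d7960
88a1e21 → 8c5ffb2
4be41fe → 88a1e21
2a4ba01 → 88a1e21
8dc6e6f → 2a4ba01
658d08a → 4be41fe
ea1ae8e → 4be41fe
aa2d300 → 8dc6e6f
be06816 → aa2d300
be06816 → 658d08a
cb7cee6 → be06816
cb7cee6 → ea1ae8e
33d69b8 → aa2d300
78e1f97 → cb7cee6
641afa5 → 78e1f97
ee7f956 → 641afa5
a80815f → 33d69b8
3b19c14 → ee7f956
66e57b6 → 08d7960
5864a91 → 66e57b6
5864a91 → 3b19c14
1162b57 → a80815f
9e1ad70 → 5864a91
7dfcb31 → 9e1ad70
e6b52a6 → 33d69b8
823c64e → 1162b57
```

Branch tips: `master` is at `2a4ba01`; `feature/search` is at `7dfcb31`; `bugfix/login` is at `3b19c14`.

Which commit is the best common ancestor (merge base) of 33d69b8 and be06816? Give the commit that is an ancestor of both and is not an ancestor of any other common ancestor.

Ancestors of 33d69b8: {08d7960, 2a4ba01, 33d69b8, 88a1e21, 8c5ffb2, 8dc6e6f, aa2d300}.
Ancestors of be06816: {08d7960, 2a4ba01, 4be41fe, 658d08a, 88a1e21, 8c5ffb2, 8dc6e6f, aa2d300, be06816}.
Common ancestors: {08d7960, 2a4ba01, 88a1e21, 8c5ffb2, 8dc6e6f, aa2d300}.
Among these, aa2d300 is not an ancestor of any other common ancestor — it is the merge base.

aa2d300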